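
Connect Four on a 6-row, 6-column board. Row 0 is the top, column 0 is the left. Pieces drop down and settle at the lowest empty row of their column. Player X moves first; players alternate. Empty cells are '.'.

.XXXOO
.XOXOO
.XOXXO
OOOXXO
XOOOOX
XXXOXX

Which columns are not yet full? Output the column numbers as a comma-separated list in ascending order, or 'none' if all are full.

Answer: 0

Derivation:
col 0: top cell = '.' → open
col 1: top cell = 'X' → FULL
col 2: top cell = 'X' → FULL
col 3: top cell = 'X' → FULL
col 4: top cell = 'O' → FULL
col 5: top cell = 'O' → FULL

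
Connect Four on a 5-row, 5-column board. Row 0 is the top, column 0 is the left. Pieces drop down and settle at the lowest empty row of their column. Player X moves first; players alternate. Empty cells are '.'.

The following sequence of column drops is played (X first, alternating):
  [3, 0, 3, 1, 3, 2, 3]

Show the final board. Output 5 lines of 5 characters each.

Answer: .....
...X.
...X.
...X.
OOOX.

Derivation:
Move 1: X drops in col 3, lands at row 4
Move 2: O drops in col 0, lands at row 4
Move 3: X drops in col 3, lands at row 3
Move 4: O drops in col 1, lands at row 4
Move 5: X drops in col 3, lands at row 2
Move 6: O drops in col 2, lands at row 4
Move 7: X drops in col 3, lands at row 1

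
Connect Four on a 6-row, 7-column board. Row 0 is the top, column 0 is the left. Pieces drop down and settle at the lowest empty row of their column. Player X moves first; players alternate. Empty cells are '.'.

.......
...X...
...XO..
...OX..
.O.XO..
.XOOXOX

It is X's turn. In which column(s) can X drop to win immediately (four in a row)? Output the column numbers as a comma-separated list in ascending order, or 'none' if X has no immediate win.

Answer: 5

Derivation:
col 0: drop X → no win
col 1: drop X → no win
col 2: drop X → no win
col 3: drop X → no win
col 4: drop X → no win
col 5: drop X → WIN!
col 6: drop X → no win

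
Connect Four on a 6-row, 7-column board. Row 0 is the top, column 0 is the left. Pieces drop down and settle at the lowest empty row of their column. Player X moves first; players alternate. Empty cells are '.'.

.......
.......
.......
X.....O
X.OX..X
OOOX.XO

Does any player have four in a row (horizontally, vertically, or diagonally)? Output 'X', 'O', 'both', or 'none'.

none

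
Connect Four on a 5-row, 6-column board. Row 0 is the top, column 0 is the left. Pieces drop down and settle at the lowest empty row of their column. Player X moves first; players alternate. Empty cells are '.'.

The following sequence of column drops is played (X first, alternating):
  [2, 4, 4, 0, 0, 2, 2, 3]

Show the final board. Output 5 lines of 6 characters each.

Answer: ......
......
..X...
X.O.X.
O.XOO.

Derivation:
Move 1: X drops in col 2, lands at row 4
Move 2: O drops in col 4, lands at row 4
Move 3: X drops in col 4, lands at row 3
Move 4: O drops in col 0, lands at row 4
Move 5: X drops in col 0, lands at row 3
Move 6: O drops in col 2, lands at row 3
Move 7: X drops in col 2, lands at row 2
Move 8: O drops in col 3, lands at row 4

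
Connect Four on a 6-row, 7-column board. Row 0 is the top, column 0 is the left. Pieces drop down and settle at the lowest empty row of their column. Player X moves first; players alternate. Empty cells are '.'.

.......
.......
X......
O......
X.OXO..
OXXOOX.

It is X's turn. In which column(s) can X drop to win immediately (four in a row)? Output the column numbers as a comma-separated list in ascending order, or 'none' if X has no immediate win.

Answer: none

Derivation:
col 0: drop X → no win
col 1: drop X → no win
col 2: drop X → no win
col 3: drop X → no win
col 4: drop X → no win
col 5: drop X → no win
col 6: drop X → no win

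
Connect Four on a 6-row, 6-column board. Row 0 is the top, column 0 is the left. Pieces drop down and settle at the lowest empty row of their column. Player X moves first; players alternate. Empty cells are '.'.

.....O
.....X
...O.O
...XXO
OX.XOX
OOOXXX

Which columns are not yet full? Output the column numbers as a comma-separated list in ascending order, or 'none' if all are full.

col 0: top cell = '.' → open
col 1: top cell = '.' → open
col 2: top cell = '.' → open
col 3: top cell = '.' → open
col 4: top cell = '.' → open
col 5: top cell = 'O' → FULL

Answer: 0,1,2,3,4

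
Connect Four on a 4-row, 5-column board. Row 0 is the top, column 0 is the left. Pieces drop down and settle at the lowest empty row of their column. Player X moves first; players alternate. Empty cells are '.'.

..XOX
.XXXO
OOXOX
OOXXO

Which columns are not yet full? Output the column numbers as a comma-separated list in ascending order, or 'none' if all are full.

Answer: 0,1

Derivation:
col 0: top cell = '.' → open
col 1: top cell = '.' → open
col 2: top cell = 'X' → FULL
col 3: top cell = 'O' → FULL
col 4: top cell = 'X' → FULL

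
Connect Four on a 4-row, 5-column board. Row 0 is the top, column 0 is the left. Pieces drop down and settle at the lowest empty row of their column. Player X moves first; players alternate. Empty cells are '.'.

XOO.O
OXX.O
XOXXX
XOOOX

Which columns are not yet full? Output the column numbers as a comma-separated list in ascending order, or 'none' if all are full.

col 0: top cell = 'X' → FULL
col 1: top cell = 'O' → FULL
col 2: top cell = 'O' → FULL
col 3: top cell = '.' → open
col 4: top cell = 'O' → FULL

Answer: 3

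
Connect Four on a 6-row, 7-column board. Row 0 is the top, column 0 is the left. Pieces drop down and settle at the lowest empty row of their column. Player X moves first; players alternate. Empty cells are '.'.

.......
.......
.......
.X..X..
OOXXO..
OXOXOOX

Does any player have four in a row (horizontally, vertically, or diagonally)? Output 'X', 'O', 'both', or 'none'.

none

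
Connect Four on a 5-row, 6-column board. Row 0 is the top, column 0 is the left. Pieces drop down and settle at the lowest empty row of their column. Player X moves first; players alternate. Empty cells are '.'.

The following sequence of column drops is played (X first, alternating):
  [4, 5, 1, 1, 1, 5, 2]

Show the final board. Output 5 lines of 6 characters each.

Answer: ......
......
.X....
.O...O
.XX.XO

Derivation:
Move 1: X drops in col 4, lands at row 4
Move 2: O drops in col 5, lands at row 4
Move 3: X drops in col 1, lands at row 4
Move 4: O drops in col 1, lands at row 3
Move 5: X drops in col 1, lands at row 2
Move 6: O drops in col 5, lands at row 3
Move 7: X drops in col 2, lands at row 4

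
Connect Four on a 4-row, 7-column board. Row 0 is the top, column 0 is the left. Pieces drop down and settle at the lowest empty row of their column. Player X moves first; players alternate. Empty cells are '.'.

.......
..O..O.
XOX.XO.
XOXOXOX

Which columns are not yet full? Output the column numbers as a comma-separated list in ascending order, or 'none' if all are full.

col 0: top cell = '.' → open
col 1: top cell = '.' → open
col 2: top cell = '.' → open
col 3: top cell = '.' → open
col 4: top cell = '.' → open
col 5: top cell = '.' → open
col 6: top cell = '.' → open

Answer: 0,1,2,3,4,5,6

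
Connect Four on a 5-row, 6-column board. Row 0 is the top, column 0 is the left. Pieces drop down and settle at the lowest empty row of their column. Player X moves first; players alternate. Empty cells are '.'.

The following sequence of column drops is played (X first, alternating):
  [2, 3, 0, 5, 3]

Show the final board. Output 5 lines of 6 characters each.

Answer: ......
......
......
...X..
X.XO.O

Derivation:
Move 1: X drops in col 2, lands at row 4
Move 2: O drops in col 3, lands at row 4
Move 3: X drops in col 0, lands at row 4
Move 4: O drops in col 5, lands at row 4
Move 5: X drops in col 3, lands at row 3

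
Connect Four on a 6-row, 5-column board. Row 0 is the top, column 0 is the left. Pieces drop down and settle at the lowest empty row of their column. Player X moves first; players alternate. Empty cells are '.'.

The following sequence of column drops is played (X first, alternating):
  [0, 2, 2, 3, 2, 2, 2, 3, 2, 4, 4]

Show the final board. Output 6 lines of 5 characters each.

Move 1: X drops in col 0, lands at row 5
Move 2: O drops in col 2, lands at row 5
Move 3: X drops in col 2, lands at row 4
Move 4: O drops in col 3, lands at row 5
Move 5: X drops in col 2, lands at row 3
Move 6: O drops in col 2, lands at row 2
Move 7: X drops in col 2, lands at row 1
Move 8: O drops in col 3, lands at row 4
Move 9: X drops in col 2, lands at row 0
Move 10: O drops in col 4, lands at row 5
Move 11: X drops in col 4, lands at row 4

Answer: ..X..
..X..
..O..
..X..
..XOX
X.OOO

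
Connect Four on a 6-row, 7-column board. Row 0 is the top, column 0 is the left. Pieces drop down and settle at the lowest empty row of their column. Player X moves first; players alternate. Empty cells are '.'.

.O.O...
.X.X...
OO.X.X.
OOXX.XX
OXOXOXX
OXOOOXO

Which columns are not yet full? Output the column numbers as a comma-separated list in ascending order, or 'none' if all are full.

col 0: top cell = '.' → open
col 1: top cell = 'O' → FULL
col 2: top cell = '.' → open
col 3: top cell = 'O' → FULL
col 4: top cell = '.' → open
col 5: top cell = '.' → open
col 6: top cell = '.' → open

Answer: 0,2,4,5,6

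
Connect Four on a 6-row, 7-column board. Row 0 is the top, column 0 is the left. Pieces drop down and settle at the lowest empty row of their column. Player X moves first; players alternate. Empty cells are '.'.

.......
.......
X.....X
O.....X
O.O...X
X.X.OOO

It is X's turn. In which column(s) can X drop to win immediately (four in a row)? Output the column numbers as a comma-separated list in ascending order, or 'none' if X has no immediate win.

Answer: 6

Derivation:
col 0: drop X → no win
col 1: drop X → no win
col 2: drop X → no win
col 3: drop X → no win
col 4: drop X → no win
col 5: drop X → no win
col 6: drop X → WIN!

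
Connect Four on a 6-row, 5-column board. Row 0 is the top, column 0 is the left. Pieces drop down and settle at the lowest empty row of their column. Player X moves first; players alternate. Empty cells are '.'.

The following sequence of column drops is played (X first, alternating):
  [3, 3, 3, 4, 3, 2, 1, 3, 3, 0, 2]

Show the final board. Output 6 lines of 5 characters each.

Move 1: X drops in col 3, lands at row 5
Move 2: O drops in col 3, lands at row 4
Move 3: X drops in col 3, lands at row 3
Move 4: O drops in col 4, lands at row 5
Move 5: X drops in col 3, lands at row 2
Move 6: O drops in col 2, lands at row 5
Move 7: X drops in col 1, lands at row 5
Move 8: O drops in col 3, lands at row 1
Move 9: X drops in col 3, lands at row 0
Move 10: O drops in col 0, lands at row 5
Move 11: X drops in col 2, lands at row 4

Answer: ...X.
...O.
...X.
...X.
..XO.
OXOXO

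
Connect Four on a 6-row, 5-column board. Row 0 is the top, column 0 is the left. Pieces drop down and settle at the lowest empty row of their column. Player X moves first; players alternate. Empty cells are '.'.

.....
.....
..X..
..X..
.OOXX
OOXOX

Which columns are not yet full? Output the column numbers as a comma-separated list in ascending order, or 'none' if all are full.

col 0: top cell = '.' → open
col 1: top cell = '.' → open
col 2: top cell = '.' → open
col 3: top cell = '.' → open
col 4: top cell = '.' → open

Answer: 0,1,2,3,4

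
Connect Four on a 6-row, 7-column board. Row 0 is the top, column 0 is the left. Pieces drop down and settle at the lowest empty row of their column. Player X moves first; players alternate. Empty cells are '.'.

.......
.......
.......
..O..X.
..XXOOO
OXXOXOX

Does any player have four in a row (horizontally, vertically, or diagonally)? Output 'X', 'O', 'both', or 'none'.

none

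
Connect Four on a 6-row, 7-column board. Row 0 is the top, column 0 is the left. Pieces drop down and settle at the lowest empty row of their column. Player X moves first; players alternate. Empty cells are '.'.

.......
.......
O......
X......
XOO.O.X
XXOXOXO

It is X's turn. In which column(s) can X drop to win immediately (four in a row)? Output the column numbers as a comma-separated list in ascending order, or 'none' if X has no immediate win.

Answer: none

Derivation:
col 0: drop X → no win
col 1: drop X → no win
col 2: drop X → no win
col 3: drop X → no win
col 4: drop X → no win
col 5: drop X → no win
col 6: drop X → no win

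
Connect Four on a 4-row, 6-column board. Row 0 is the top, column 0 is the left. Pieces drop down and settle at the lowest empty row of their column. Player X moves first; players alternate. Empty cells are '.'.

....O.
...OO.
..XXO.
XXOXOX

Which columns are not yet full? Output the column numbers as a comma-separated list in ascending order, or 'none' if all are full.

col 0: top cell = '.' → open
col 1: top cell = '.' → open
col 2: top cell = '.' → open
col 3: top cell = '.' → open
col 4: top cell = 'O' → FULL
col 5: top cell = '.' → open

Answer: 0,1,2,3,5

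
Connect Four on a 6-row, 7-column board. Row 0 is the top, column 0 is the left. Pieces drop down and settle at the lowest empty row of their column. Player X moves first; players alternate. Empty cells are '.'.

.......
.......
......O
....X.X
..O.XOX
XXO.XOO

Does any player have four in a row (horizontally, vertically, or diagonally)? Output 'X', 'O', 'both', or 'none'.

none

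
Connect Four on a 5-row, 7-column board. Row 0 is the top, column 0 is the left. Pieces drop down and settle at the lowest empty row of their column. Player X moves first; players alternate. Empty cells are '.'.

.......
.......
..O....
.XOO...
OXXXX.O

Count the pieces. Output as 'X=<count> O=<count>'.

X=5 O=5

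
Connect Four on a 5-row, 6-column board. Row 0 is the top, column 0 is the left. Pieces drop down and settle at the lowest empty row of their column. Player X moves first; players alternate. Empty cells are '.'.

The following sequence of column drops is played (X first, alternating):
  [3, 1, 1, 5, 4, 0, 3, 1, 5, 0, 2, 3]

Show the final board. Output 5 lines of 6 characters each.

Move 1: X drops in col 3, lands at row 4
Move 2: O drops in col 1, lands at row 4
Move 3: X drops in col 1, lands at row 3
Move 4: O drops in col 5, lands at row 4
Move 5: X drops in col 4, lands at row 4
Move 6: O drops in col 0, lands at row 4
Move 7: X drops in col 3, lands at row 3
Move 8: O drops in col 1, lands at row 2
Move 9: X drops in col 5, lands at row 3
Move 10: O drops in col 0, lands at row 3
Move 11: X drops in col 2, lands at row 4
Move 12: O drops in col 3, lands at row 2

Answer: ......
......
.O.O..
OX.X.X
OOXXXO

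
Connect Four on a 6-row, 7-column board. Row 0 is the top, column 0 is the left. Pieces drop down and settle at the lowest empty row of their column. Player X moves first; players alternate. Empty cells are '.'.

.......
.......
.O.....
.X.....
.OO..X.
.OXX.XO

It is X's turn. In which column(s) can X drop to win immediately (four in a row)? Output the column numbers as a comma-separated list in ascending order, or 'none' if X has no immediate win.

col 0: drop X → no win
col 1: drop X → no win
col 2: drop X → no win
col 3: drop X → no win
col 4: drop X → WIN!
col 5: drop X → no win
col 6: drop X → no win

Answer: 4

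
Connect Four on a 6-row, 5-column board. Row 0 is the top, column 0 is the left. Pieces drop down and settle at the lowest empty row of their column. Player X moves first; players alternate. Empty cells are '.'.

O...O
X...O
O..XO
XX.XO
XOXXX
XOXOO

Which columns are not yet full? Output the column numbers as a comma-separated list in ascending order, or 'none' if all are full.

col 0: top cell = 'O' → FULL
col 1: top cell = '.' → open
col 2: top cell = '.' → open
col 3: top cell = '.' → open
col 4: top cell = 'O' → FULL

Answer: 1,2,3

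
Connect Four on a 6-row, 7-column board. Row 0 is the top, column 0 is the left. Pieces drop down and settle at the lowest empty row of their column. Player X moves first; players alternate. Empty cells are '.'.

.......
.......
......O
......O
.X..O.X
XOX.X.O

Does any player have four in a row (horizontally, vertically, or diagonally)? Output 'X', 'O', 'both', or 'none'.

none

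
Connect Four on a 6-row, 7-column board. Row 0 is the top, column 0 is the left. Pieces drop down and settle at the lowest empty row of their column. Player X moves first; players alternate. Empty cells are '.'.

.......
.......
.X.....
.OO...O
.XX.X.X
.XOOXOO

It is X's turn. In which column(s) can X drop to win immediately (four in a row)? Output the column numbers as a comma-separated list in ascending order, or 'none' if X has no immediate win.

Answer: 3

Derivation:
col 0: drop X → no win
col 1: drop X → no win
col 2: drop X → no win
col 3: drop X → WIN!
col 4: drop X → no win
col 5: drop X → no win
col 6: drop X → no win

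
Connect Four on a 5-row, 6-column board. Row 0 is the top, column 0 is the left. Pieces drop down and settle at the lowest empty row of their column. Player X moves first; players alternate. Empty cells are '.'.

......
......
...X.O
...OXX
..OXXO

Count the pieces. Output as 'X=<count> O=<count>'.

X=5 O=4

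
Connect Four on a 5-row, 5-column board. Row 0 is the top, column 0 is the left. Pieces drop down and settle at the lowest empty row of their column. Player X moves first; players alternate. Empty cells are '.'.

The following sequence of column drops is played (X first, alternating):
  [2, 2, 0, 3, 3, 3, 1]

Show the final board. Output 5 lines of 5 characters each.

Move 1: X drops in col 2, lands at row 4
Move 2: O drops in col 2, lands at row 3
Move 3: X drops in col 0, lands at row 4
Move 4: O drops in col 3, lands at row 4
Move 5: X drops in col 3, lands at row 3
Move 6: O drops in col 3, lands at row 2
Move 7: X drops in col 1, lands at row 4

Answer: .....
.....
...O.
..OX.
XXXO.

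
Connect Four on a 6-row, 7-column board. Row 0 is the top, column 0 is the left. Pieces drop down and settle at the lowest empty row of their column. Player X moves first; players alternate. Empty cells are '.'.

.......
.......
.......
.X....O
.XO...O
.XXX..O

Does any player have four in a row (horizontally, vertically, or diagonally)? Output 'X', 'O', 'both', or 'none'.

none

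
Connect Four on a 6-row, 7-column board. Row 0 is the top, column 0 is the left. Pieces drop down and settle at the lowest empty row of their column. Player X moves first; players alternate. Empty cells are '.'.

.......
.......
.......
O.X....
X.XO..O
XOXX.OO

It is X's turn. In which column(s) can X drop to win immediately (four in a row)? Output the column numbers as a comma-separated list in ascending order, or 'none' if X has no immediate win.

Answer: 2

Derivation:
col 0: drop X → no win
col 1: drop X → no win
col 2: drop X → WIN!
col 3: drop X → no win
col 4: drop X → no win
col 5: drop X → no win
col 6: drop X → no win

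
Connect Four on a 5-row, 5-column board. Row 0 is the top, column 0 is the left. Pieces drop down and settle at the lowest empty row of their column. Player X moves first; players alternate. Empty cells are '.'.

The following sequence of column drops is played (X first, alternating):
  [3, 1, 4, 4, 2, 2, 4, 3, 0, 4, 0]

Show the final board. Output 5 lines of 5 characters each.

Answer: .....
....O
....X
X.OOO
XOXXX

Derivation:
Move 1: X drops in col 3, lands at row 4
Move 2: O drops in col 1, lands at row 4
Move 3: X drops in col 4, lands at row 4
Move 4: O drops in col 4, lands at row 3
Move 5: X drops in col 2, lands at row 4
Move 6: O drops in col 2, lands at row 3
Move 7: X drops in col 4, lands at row 2
Move 8: O drops in col 3, lands at row 3
Move 9: X drops in col 0, lands at row 4
Move 10: O drops in col 4, lands at row 1
Move 11: X drops in col 0, lands at row 3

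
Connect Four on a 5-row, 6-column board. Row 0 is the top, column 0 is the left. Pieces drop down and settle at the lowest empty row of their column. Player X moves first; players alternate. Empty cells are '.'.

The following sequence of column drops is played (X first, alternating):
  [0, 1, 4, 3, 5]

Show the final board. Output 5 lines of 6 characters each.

Move 1: X drops in col 0, lands at row 4
Move 2: O drops in col 1, lands at row 4
Move 3: X drops in col 4, lands at row 4
Move 4: O drops in col 3, lands at row 4
Move 5: X drops in col 5, lands at row 4

Answer: ......
......
......
......
XO.OXX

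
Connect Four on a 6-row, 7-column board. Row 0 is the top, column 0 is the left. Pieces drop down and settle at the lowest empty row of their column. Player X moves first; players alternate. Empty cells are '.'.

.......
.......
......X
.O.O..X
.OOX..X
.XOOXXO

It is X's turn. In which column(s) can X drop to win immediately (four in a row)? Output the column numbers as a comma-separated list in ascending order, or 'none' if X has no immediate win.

col 0: drop X → no win
col 1: drop X → no win
col 2: drop X → no win
col 3: drop X → no win
col 4: drop X → no win
col 5: drop X → no win
col 6: drop X → WIN!

Answer: 6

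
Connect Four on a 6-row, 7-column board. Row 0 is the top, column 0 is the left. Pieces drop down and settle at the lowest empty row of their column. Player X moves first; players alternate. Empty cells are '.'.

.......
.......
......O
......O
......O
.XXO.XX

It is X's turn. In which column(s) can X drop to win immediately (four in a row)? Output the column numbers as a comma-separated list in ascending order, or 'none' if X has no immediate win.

Answer: none

Derivation:
col 0: drop X → no win
col 1: drop X → no win
col 2: drop X → no win
col 3: drop X → no win
col 4: drop X → no win
col 5: drop X → no win
col 6: drop X → no win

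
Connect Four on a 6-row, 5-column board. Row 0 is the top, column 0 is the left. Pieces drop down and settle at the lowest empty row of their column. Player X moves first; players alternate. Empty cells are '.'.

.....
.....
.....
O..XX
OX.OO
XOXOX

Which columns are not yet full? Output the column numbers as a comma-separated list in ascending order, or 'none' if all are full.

col 0: top cell = '.' → open
col 1: top cell = '.' → open
col 2: top cell = '.' → open
col 3: top cell = '.' → open
col 4: top cell = '.' → open

Answer: 0,1,2,3,4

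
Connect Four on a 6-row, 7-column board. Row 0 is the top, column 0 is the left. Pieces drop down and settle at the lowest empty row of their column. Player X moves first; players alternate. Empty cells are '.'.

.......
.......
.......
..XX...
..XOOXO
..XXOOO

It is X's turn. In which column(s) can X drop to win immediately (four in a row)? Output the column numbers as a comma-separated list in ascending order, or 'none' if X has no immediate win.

Answer: 2

Derivation:
col 0: drop X → no win
col 1: drop X → no win
col 2: drop X → WIN!
col 3: drop X → no win
col 4: drop X → no win
col 5: drop X → no win
col 6: drop X → no win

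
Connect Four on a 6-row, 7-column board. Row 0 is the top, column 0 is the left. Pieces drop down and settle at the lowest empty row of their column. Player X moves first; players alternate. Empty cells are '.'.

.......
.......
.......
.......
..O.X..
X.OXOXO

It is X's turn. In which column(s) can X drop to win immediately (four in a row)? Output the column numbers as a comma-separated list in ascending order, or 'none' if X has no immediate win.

col 0: drop X → no win
col 1: drop X → no win
col 2: drop X → no win
col 3: drop X → no win
col 4: drop X → no win
col 5: drop X → no win
col 6: drop X → no win

Answer: none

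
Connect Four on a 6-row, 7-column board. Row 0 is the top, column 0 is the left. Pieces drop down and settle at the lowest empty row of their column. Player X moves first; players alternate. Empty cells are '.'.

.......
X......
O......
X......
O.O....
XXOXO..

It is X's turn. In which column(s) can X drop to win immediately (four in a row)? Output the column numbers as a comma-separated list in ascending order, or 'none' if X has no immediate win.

col 0: drop X → no win
col 1: drop X → no win
col 2: drop X → no win
col 3: drop X → no win
col 4: drop X → no win
col 5: drop X → no win
col 6: drop X → no win

Answer: none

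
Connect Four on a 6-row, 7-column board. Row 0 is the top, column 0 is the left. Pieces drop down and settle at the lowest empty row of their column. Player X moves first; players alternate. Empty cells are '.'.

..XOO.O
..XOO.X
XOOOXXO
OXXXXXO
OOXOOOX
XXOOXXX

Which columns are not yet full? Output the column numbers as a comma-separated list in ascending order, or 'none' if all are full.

Answer: 0,1,5

Derivation:
col 0: top cell = '.' → open
col 1: top cell = '.' → open
col 2: top cell = 'X' → FULL
col 3: top cell = 'O' → FULL
col 4: top cell = 'O' → FULL
col 5: top cell = '.' → open
col 6: top cell = 'O' → FULL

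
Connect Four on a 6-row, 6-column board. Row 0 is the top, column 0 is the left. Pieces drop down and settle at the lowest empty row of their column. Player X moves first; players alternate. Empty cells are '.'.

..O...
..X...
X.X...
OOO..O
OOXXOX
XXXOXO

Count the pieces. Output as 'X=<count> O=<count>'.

X=10 O=10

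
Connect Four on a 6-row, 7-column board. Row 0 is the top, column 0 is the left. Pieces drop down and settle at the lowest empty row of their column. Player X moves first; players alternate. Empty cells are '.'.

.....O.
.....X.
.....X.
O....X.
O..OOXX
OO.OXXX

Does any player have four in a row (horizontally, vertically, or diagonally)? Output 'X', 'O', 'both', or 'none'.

X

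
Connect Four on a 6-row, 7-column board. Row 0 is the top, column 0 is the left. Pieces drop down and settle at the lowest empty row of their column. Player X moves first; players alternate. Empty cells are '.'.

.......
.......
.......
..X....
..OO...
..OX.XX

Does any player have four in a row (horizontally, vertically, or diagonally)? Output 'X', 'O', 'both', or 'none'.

none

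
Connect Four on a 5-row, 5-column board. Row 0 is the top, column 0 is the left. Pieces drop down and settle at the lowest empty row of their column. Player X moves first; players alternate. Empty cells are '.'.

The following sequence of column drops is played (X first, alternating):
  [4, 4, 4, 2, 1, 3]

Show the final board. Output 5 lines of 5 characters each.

Answer: .....
.....
....X
....O
.XOOX

Derivation:
Move 1: X drops in col 4, lands at row 4
Move 2: O drops in col 4, lands at row 3
Move 3: X drops in col 4, lands at row 2
Move 4: O drops in col 2, lands at row 4
Move 5: X drops in col 1, lands at row 4
Move 6: O drops in col 3, lands at row 4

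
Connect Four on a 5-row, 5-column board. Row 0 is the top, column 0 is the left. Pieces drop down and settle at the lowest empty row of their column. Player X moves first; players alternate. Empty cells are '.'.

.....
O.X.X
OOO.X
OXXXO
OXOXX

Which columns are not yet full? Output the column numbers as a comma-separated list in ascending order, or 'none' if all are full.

Answer: 0,1,2,3,4

Derivation:
col 0: top cell = '.' → open
col 1: top cell = '.' → open
col 2: top cell = '.' → open
col 3: top cell = '.' → open
col 4: top cell = '.' → open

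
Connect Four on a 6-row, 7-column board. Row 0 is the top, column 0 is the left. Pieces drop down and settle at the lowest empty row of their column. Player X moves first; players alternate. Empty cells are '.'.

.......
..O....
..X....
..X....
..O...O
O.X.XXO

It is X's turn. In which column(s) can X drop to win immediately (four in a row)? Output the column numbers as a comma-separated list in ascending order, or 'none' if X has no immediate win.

Answer: 3

Derivation:
col 0: drop X → no win
col 1: drop X → no win
col 2: drop X → no win
col 3: drop X → WIN!
col 4: drop X → no win
col 5: drop X → no win
col 6: drop X → no win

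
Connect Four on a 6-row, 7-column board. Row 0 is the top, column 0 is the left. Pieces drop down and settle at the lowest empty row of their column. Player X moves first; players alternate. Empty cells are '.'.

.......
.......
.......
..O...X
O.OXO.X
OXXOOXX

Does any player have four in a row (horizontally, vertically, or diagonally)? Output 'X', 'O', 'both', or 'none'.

none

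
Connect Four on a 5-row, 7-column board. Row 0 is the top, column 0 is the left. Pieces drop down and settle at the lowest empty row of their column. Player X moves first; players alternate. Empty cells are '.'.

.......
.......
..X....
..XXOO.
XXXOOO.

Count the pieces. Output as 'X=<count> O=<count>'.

X=6 O=5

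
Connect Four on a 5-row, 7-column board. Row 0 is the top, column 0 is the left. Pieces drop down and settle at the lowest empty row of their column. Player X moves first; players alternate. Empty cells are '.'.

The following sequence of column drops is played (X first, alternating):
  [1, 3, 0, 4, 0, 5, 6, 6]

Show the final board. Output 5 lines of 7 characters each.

Answer: .......
.......
.......
X.....O
XX.OOOX

Derivation:
Move 1: X drops in col 1, lands at row 4
Move 2: O drops in col 3, lands at row 4
Move 3: X drops in col 0, lands at row 4
Move 4: O drops in col 4, lands at row 4
Move 5: X drops in col 0, lands at row 3
Move 6: O drops in col 5, lands at row 4
Move 7: X drops in col 6, lands at row 4
Move 8: O drops in col 6, lands at row 3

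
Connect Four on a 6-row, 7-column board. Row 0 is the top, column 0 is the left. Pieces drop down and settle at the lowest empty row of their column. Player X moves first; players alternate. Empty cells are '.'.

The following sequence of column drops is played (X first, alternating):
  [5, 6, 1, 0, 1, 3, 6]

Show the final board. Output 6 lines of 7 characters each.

Move 1: X drops in col 5, lands at row 5
Move 2: O drops in col 6, lands at row 5
Move 3: X drops in col 1, lands at row 5
Move 4: O drops in col 0, lands at row 5
Move 5: X drops in col 1, lands at row 4
Move 6: O drops in col 3, lands at row 5
Move 7: X drops in col 6, lands at row 4

Answer: .......
.......
.......
.......
.X....X
OX.O.XO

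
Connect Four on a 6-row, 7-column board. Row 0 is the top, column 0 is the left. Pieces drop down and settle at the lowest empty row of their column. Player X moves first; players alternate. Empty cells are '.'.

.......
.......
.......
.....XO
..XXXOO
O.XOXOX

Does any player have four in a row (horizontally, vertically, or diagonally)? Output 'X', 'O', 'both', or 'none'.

none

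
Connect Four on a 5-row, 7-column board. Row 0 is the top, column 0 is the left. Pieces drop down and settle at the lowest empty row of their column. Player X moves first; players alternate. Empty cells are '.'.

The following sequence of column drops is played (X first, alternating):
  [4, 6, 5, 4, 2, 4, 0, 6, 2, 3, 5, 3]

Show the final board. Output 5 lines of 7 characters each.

Answer: .......
.......
....O..
..XOOXO
X.XOXXO

Derivation:
Move 1: X drops in col 4, lands at row 4
Move 2: O drops in col 6, lands at row 4
Move 3: X drops in col 5, lands at row 4
Move 4: O drops in col 4, lands at row 3
Move 5: X drops in col 2, lands at row 4
Move 6: O drops in col 4, lands at row 2
Move 7: X drops in col 0, lands at row 4
Move 8: O drops in col 6, lands at row 3
Move 9: X drops in col 2, lands at row 3
Move 10: O drops in col 3, lands at row 4
Move 11: X drops in col 5, lands at row 3
Move 12: O drops in col 3, lands at row 3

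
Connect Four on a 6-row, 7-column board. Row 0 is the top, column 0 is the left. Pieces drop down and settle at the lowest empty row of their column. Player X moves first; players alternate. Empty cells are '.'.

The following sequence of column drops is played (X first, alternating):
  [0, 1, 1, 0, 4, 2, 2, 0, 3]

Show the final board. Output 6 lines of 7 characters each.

Move 1: X drops in col 0, lands at row 5
Move 2: O drops in col 1, lands at row 5
Move 3: X drops in col 1, lands at row 4
Move 4: O drops in col 0, lands at row 4
Move 5: X drops in col 4, lands at row 5
Move 6: O drops in col 2, lands at row 5
Move 7: X drops in col 2, lands at row 4
Move 8: O drops in col 0, lands at row 3
Move 9: X drops in col 3, lands at row 5

Answer: .......
.......
.......
O......
OXX....
XOOXX..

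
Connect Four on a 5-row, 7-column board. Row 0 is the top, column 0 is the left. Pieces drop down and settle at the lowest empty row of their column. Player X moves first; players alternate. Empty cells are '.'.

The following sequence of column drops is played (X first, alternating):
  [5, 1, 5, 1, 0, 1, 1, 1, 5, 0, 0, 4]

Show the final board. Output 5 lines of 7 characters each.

Move 1: X drops in col 5, lands at row 4
Move 2: O drops in col 1, lands at row 4
Move 3: X drops in col 5, lands at row 3
Move 4: O drops in col 1, lands at row 3
Move 5: X drops in col 0, lands at row 4
Move 6: O drops in col 1, lands at row 2
Move 7: X drops in col 1, lands at row 1
Move 8: O drops in col 1, lands at row 0
Move 9: X drops in col 5, lands at row 2
Move 10: O drops in col 0, lands at row 3
Move 11: X drops in col 0, lands at row 2
Move 12: O drops in col 4, lands at row 4

Answer: .O.....
.X.....
XO...X.
OO...X.
XO..OX.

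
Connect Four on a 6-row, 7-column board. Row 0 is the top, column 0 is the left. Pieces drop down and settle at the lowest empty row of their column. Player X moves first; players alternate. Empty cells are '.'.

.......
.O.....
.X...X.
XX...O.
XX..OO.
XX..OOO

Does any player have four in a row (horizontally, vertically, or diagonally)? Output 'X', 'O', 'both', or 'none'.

X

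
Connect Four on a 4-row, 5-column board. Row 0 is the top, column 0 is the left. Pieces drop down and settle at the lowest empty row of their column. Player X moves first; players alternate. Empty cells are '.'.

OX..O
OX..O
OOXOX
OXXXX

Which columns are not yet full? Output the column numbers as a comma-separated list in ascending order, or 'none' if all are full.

Answer: 2,3

Derivation:
col 0: top cell = 'O' → FULL
col 1: top cell = 'X' → FULL
col 2: top cell = '.' → open
col 3: top cell = '.' → open
col 4: top cell = 'O' → FULL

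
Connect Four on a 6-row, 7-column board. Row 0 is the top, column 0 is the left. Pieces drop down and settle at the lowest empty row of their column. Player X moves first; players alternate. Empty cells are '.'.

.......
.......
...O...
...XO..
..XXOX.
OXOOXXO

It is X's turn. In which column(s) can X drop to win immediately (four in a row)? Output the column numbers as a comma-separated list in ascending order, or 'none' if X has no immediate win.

col 0: drop X → no win
col 1: drop X → no win
col 2: drop X → no win
col 3: drop X → no win
col 4: drop X → WIN!
col 5: drop X → no win
col 6: drop X → no win

Answer: 4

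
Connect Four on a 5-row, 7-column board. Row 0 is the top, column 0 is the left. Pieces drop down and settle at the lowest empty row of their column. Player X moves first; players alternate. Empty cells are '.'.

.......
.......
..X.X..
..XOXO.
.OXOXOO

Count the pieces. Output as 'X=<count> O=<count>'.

X=6 O=6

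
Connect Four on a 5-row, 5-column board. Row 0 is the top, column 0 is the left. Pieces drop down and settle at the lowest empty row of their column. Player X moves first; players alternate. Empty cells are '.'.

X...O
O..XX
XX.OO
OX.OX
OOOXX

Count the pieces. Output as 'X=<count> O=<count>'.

X=9 O=9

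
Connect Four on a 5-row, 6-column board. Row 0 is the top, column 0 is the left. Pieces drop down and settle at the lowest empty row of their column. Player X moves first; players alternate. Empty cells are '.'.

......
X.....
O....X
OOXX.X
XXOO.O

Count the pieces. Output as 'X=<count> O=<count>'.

X=7 O=6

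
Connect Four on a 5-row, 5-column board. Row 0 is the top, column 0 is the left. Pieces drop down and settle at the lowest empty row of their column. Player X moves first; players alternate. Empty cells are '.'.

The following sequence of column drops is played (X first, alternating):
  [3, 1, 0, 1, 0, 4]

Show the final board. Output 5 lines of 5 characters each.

Answer: .....
.....
.....
XO...
XO.XO

Derivation:
Move 1: X drops in col 3, lands at row 4
Move 2: O drops in col 1, lands at row 4
Move 3: X drops in col 0, lands at row 4
Move 4: O drops in col 1, lands at row 3
Move 5: X drops in col 0, lands at row 3
Move 6: O drops in col 4, lands at row 4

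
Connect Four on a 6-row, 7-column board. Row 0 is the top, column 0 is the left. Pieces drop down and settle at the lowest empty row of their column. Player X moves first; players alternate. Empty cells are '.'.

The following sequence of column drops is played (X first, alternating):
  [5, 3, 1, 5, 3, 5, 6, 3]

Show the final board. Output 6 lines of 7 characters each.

Move 1: X drops in col 5, lands at row 5
Move 2: O drops in col 3, lands at row 5
Move 3: X drops in col 1, lands at row 5
Move 4: O drops in col 5, lands at row 4
Move 5: X drops in col 3, lands at row 4
Move 6: O drops in col 5, lands at row 3
Move 7: X drops in col 6, lands at row 5
Move 8: O drops in col 3, lands at row 3

Answer: .......
.......
.......
...O.O.
...X.O.
.X.O.XX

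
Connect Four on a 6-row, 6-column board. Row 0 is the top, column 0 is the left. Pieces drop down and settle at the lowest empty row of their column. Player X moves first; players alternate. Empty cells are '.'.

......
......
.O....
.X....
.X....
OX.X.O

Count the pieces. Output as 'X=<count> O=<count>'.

X=4 O=3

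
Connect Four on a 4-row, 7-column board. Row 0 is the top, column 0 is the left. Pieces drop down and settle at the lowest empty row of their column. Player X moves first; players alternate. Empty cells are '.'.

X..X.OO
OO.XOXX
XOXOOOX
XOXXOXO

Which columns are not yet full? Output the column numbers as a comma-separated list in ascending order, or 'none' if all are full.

Answer: 1,2,4

Derivation:
col 0: top cell = 'X' → FULL
col 1: top cell = '.' → open
col 2: top cell = '.' → open
col 3: top cell = 'X' → FULL
col 4: top cell = '.' → open
col 5: top cell = 'O' → FULL
col 6: top cell = 'O' → FULL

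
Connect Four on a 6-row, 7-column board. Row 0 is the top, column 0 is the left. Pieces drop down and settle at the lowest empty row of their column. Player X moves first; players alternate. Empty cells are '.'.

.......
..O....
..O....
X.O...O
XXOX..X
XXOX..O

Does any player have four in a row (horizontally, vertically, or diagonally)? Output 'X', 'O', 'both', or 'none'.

O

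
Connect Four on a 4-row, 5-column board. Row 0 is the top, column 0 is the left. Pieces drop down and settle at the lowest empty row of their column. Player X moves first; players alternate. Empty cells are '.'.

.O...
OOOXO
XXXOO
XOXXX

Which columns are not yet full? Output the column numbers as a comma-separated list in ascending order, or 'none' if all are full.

Answer: 0,2,3,4

Derivation:
col 0: top cell = '.' → open
col 1: top cell = 'O' → FULL
col 2: top cell = '.' → open
col 3: top cell = '.' → open
col 4: top cell = '.' → open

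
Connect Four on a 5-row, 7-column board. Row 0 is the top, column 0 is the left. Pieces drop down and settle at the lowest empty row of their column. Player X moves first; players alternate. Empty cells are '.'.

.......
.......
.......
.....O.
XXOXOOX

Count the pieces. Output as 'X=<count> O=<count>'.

X=4 O=4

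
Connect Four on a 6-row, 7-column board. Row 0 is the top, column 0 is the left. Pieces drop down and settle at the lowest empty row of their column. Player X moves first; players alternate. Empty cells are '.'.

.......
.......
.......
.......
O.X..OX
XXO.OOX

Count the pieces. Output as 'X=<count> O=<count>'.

X=5 O=5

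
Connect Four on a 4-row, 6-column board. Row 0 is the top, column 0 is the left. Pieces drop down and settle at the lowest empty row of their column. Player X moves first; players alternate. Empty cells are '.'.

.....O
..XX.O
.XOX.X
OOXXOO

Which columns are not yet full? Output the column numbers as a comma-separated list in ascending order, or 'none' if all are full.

col 0: top cell = '.' → open
col 1: top cell = '.' → open
col 2: top cell = '.' → open
col 3: top cell = '.' → open
col 4: top cell = '.' → open
col 5: top cell = 'O' → FULL

Answer: 0,1,2,3,4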